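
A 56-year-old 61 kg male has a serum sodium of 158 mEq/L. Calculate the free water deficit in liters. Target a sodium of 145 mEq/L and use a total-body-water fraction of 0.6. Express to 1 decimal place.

3.3 L

TBW = 0.6 · 61 = 36.6 L
Free water deficit = TBW · (Na/145 − 1)
= 36.6 · (158/145 − 1)
= 36.6 · 0.0897
= 3.28 L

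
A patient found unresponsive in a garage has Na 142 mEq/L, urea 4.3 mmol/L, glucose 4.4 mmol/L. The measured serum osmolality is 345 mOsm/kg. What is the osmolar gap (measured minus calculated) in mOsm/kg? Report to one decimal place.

52.3 mOsm/kg

Calculated osmolality = 2·Na + glucose + urea
= 2·142 + 4.4 + 4.3
= 284 + 4.40 + 4.30
= 292.7 mOsm/kg ≈ 292.7 mOsm/kg
Osmolar gap = measured − calculated = 345 − 292.7 = 52.3 mOsm/kg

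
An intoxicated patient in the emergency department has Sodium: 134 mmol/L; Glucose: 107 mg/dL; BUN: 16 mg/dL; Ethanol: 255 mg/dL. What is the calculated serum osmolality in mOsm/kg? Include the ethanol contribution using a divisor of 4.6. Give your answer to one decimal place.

335.1 mOsm/kg

Calculated osmolality = 2·Na + glucose/18 + BUN/2.8 + ethanol/4.6
= 2·134 + 107/18 + 16/2.8 + 255/4.6
= 268 + 5.94 + 5.71 + 55.43
= 335.08 mOsm/kg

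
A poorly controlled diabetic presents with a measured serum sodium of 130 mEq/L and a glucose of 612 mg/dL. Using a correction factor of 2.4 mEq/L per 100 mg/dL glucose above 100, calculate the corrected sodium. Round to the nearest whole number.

142 mEq/L

Corrected Na = measured Na + 2.4 · (glucose − 100)/100
= 130 + 2.4 · (612 − 100)/100
= 130 + 12.3
= 142.3 mEq/L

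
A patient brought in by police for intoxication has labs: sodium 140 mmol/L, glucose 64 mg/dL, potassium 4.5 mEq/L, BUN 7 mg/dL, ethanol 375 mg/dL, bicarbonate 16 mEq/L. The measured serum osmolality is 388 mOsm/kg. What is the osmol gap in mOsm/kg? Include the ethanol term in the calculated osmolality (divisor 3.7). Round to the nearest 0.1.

Calculated osmolality = 2·Na + glucose/18 + BUN/2.8 + ethanol/3.7
= 2·140 + 64/18 + 7/2.8 + 375/3.7
= 280 + 3.56 + 2.50 + 101.35
= 387.41 mOsm/kg ≈ 387.4 mOsm/kg
Osmolar gap = measured − calculated = 388 − 387.4 = 0.6 mOsm/kg

0.6 mOsm/kg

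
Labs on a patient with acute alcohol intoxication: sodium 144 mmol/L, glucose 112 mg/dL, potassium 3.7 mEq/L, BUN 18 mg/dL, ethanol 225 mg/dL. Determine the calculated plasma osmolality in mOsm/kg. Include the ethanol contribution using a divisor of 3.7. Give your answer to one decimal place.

Calculated osmolality = 2·Na + glucose/18 + BUN/2.8 + ethanol/3.7
= 2·144 + 112/18 + 18/2.8 + 225/3.7
= 288 + 6.22 + 6.43 + 60.81
= 361.46 mOsm/kg

361.5 mOsm/kg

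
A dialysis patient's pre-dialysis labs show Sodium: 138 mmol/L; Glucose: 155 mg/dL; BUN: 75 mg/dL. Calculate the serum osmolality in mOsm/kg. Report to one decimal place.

311.4 mOsm/kg

Calculated osmolality = 2·Na + glucose/18 + BUN/2.8
= 2·138 + 155/18 + 75/2.8
= 276 + 8.61 + 26.79
= 311.4 mOsm/kg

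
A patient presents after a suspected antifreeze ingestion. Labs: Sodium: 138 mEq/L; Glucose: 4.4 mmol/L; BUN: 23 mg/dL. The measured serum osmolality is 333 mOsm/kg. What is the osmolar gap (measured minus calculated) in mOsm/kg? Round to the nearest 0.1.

44.4 mOsm/kg

Calculated osmolality = 2·Na + glucose + BUN/2.8
= 2·138 + 4.4 + 23/2.8
= 276 + 4.40 + 8.21
= 288.61 mOsm/kg ≈ 288.6 mOsm/kg
Osmolar gap = measured − calculated = 333 − 288.6 = 44.4 mOsm/kg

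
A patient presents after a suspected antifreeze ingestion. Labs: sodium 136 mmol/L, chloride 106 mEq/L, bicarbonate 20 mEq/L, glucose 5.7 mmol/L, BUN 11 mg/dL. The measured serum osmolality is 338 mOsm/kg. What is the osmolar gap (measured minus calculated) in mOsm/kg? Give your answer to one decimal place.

56.4 mOsm/kg

Calculated osmolality = 2·Na + glucose + BUN/2.8
= 2·136 + 5.7 + 11/2.8
= 272 + 5.70 + 3.93
= 281.63 mOsm/kg ≈ 281.6 mOsm/kg
Osmolar gap = measured − calculated = 338 − 281.6 = 56.4 mOsm/kg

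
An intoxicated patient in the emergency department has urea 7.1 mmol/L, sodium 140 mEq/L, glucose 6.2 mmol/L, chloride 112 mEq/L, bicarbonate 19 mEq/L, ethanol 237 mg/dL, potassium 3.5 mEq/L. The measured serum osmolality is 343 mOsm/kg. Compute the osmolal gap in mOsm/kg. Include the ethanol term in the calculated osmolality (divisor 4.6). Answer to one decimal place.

Calculated osmolality = 2·Na + glucose + urea + ethanol/4.6
= 2·140 + 6.2 + 7.1 + 237/4.6
= 280 + 6.20 + 7.10 + 51.52
= 344.82 mOsm/kg ≈ 344.8 mOsm/kg
Osmolar gap = measured − calculated = 343 − 344.8 = -1.8 mOsm/kg

-1.8 mOsm/kg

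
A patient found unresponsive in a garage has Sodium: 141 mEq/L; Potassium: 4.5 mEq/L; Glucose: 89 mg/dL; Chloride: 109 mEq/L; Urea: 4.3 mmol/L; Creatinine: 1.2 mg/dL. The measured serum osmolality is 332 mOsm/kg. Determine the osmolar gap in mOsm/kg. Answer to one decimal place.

Calculated osmolality = 2·Na + glucose/18 + urea
= 2·141 + 89/18 + 4.3
= 282 + 4.94 + 4.30
= 291.24 mOsm/kg ≈ 291.2 mOsm/kg
Osmolar gap = measured − calculated = 332 − 291.2 = 40.8 mOsm/kg

40.8 mOsm/kg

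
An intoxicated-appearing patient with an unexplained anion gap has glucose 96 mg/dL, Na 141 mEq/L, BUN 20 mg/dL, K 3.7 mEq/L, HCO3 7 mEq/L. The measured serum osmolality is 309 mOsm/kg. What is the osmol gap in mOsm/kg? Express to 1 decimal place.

14.5 mOsm/kg

Calculated osmolality = 2·Na + glucose/18 + BUN/2.8
= 2·141 + 96/18 + 20/2.8
= 282 + 5.33 + 7.14
= 294.47 mOsm/kg ≈ 294.5 mOsm/kg
Osmolar gap = measured − calculated = 309 − 294.5 = 14.5 mOsm/kg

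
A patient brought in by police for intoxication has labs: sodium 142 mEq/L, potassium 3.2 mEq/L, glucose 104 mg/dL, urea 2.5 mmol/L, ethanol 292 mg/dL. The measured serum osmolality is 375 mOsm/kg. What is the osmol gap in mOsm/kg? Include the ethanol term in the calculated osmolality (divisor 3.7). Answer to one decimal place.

3.8 mOsm/kg

Calculated osmolality = 2·Na + glucose/18 + urea + ethanol/3.7
= 2·142 + 104/18 + 2.5 + 292/3.7
= 284 + 5.78 + 2.50 + 78.92
= 371.2 mOsm/kg ≈ 371.2 mOsm/kg
Osmolar gap = measured − calculated = 375 − 371.2 = 3.8 mOsm/kg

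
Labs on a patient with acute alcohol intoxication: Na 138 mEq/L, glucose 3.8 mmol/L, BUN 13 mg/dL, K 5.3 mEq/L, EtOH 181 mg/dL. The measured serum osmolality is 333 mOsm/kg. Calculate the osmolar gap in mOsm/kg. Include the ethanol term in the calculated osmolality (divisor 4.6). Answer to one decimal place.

9.2 mOsm/kg

Calculated osmolality = 2·Na + glucose + BUN/2.8 + ethanol/4.6
= 2·138 + 3.8 + 13/2.8 + 181/4.6
= 276 + 3.80 + 4.64 + 39.35
= 323.79 mOsm/kg ≈ 323.8 mOsm/kg
Osmolar gap = measured − calculated = 333 − 323.8 = 9.2 mOsm/kg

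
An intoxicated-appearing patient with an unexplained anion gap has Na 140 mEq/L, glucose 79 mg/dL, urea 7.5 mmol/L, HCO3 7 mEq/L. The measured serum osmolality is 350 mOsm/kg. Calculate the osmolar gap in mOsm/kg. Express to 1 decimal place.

58.1 mOsm/kg

Calculated osmolality = 2·Na + glucose/18 + urea
= 2·140 + 79/18 + 7.5
= 280 + 4.39 + 7.50
= 291.89 mOsm/kg ≈ 291.9 mOsm/kg
Osmolar gap = measured − calculated = 350 − 291.9 = 58.1 mOsm/kg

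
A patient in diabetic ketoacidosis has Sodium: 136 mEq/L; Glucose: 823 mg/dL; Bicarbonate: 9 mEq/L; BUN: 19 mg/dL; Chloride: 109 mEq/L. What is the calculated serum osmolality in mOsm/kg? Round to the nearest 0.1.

324.5 mOsm/kg

Calculated osmolality = 2·Na + glucose/18 + BUN/2.8
= 2·136 + 823/18 + 19/2.8
= 272 + 45.72 + 6.79
= 324.51 mOsm/kg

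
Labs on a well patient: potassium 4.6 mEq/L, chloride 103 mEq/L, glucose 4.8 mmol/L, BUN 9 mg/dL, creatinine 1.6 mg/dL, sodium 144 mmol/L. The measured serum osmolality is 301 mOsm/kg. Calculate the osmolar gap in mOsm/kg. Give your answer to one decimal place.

Calculated osmolality = 2·Na + glucose + BUN/2.8
= 2·144 + 4.8 + 9/2.8
= 288 + 4.80 + 3.21
= 296.01 mOsm/kg ≈ 296.0 mOsm/kg
Osmolar gap = measured − calculated = 301 − 296.0 = 5.0 mOsm/kg

5.0 mOsm/kg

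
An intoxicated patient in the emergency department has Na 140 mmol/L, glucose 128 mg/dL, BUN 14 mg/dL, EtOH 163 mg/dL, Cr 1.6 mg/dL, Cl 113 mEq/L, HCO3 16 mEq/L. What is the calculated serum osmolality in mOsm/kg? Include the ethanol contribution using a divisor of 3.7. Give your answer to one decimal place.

Calculated osmolality = 2·Na + glucose/18 + BUN/2.8 + ethanol/3.7
= 2·140 + 128/18 + 14/2.8 + 163/3.7
= 280 + 7.11 + 5 + 44.05
= 336.16 mOsm/kg

336.2 mOsm/kg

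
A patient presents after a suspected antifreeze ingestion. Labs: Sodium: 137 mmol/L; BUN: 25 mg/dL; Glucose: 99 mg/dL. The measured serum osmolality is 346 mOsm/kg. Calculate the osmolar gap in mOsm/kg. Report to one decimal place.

Calculated osmolality = 2·Na + glucose/18 + BUN/2.8
= 2·137 + 99/18 + 25/2.8
= 274 + 5.50 + 8.93
= 288.43 mOsm/kg ≈ 288.4 mOsm/kg
Osmolar gap = measured − calculated = 346 − 288.4 = 57.6 mOsm/kg

57.6 mOsm/kg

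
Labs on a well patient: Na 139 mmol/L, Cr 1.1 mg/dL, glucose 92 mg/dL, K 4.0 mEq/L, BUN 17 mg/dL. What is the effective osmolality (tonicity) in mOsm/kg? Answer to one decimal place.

Effective osmolality excludes urea (freely permeant across cell membranes):
2·Na + glucose/18
= 2·139 + 92/18
= 278 + 5.11
= 283.11 mOsm/kg

283.1 mOsm/kg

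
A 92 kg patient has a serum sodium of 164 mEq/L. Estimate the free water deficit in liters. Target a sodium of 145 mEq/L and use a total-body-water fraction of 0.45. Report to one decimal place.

5.4 L

TBW = 0.45 · 92 = 41.4 L
Free water deficit = TBW · (Na/145 − 1)
= 41.4 · (164/145 − 1)
= 41.4 · 0.131
= 5.42 L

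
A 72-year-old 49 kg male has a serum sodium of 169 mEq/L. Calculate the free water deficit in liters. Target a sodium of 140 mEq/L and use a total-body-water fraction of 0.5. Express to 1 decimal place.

5.1 L

TBW = 0.5 · 49 = 24.5 L
Free water deficit = TBW · (Na/140 − 1)
= 24.5 · (169/140 − 1)
= 24.5 · 0.2071
= 5.07 L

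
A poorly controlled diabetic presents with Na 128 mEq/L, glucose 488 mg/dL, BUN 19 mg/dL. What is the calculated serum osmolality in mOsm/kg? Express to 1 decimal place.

289.9 mOsm/kg

Calculated osmolality = 2·Na + glucose/18 + BUN/2.8
= 2·128 + 488/18 + 19/2.8
= 256 + 27.11 + 6.79
= 289.9 mOsm/kg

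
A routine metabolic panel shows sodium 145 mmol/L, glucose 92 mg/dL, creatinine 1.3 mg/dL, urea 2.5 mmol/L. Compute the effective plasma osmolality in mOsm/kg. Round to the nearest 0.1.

Effective osmolality excludes urea (freely permeant across cell membranes):
2·Na + glucose/18
= 2·145 + 92/18
= 290 + 5.11
= 295.11 mOsm/kg

295.1 mOsm/kg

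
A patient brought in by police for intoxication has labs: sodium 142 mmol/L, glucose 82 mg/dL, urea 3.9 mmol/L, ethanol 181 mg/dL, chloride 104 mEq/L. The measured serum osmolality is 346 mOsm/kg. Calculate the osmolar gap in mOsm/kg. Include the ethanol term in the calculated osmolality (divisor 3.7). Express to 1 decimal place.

4.6 mOsm/kg

Calculated osmolality = 2·Na + glucose/18 + urea + ethanol/3.7
= 2·142 + 82/18 + 3.9 + 181/3.7
= 284 + 4.56 + 3.90 + 48.92
= 341.38 mOsm/kg ≈ 341.4 mOsm/kg
Osmolar gap = measured − calculated = 346 − 341.4 = 4.6 mOsm/kg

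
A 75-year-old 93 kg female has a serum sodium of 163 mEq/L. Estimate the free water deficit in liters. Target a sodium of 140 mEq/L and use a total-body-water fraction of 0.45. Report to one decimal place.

6.9 L

TBW = 0.45 · 93 = 41.85 L
Free water deficit = TBW · (Na/140 − 1)
= 41.85 · (163/140 − 1)
= 41.85 · 0.1643
= 6.88 L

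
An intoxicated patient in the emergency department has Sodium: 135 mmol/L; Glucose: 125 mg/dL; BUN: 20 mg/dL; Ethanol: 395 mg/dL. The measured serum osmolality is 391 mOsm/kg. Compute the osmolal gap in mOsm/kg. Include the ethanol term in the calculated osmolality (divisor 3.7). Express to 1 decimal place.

0.2 mOsm/kg

Calculated osmolality = 2·Na + glucose/18 + BUN/2.8 + ethanol/3.7
= 2·135 + 125/18 + 20/2.8 + 395/3.7
= 270 + 6.94 + 7.14 + 106.76
= 390.84 mOsm/kg ≈ 390.8 mOsm/kg
Osmolar gap = measured − calculated = 391 − 390.8 = 0.2 mOsm/kg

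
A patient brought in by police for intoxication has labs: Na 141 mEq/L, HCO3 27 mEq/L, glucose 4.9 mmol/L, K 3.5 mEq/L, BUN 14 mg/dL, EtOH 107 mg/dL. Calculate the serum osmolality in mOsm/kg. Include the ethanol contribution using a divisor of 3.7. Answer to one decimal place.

Calculated osmolality = 2·Na + glucose + BUN/2.8 + ethanol/3.7
= 2·141 + 4.9 + 14/2.8 + 107/3.7
= 282 + 4.90 + 5 + 28.92
= 320.82 mOsm/kg

320.8 mOsm/kg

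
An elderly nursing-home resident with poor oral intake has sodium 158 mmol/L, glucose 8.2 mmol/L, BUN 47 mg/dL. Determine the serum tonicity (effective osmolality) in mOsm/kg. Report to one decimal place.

Effective osmolality excludes urea (freely permeant across cell membranes):
2·Na + glucose
= 2·158 + 8.2
= 316 + 8.2
= 324.2 mOsm/kg

324.2 mOsm/kg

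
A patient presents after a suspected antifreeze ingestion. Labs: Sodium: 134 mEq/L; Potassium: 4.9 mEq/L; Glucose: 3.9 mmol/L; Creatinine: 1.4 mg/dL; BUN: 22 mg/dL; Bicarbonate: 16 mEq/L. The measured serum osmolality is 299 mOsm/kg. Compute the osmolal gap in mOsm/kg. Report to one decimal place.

Calculated osmolality = 2·Na + glucose + BUN/2.8
= 2·134 + 3.9 + 22/2.8
= 268 + 3.90 + 7.86
= 279.76 mOsm/kg ≈ 279.8 mOsm/kg
Osmolar gap = measured − calculated = 299 − 279.8 = 19.2 mOsm/kg

19.2 mOsm/kg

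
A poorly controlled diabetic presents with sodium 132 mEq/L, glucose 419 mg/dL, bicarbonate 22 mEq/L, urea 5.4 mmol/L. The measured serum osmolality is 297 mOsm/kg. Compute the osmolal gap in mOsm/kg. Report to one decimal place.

4.3 mOsm/kg

Calculated osmolality = 2·Na + glucose/18 + urea
= 2·132 + 419/18 + 5.4
= 264 + 23.28 + 5.40
= 292.68 mOsm/kg ≈ 292.7 mOsm/kg
Osmolar gap = measured − calculated = 297 − 292.7 = 4.3 mOsm/kg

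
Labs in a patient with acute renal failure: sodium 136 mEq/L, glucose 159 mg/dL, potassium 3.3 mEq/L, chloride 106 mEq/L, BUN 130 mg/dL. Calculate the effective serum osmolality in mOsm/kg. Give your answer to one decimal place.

280.8 mOsm/kg

Effective osmolality excludes urea (freely permeant across cell membranes):
2·Na + glucose/18
= 2·136 + 159/18
= 272 + 8.83
= 280.83 mOsm/kg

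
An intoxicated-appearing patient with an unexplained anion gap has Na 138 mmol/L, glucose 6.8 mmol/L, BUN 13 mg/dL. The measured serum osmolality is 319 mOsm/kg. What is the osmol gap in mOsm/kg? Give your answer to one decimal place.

Calculated osmolality = 2·Na + glucose + BUN/2.8
= 2·138 + 6.8 + 13/2.8
= 276 + 6.80 + 4.64
= 287.44 mOsm/kg ≈ 287.4 mOsm/kg
Osmolar gap = measured − calculated = 319 − 287.4 = 31.6 mOsm/kg

31.6 mOsm/kg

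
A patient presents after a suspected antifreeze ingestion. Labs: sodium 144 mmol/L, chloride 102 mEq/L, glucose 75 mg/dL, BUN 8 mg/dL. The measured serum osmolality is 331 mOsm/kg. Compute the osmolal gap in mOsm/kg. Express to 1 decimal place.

Calculated osmolality = 2·Na + glucose/18 + BUN/2.8
= 2·144 + 75/18 + 8/2.8
= 288 + 4.17 + 2.86
= 295.03 mOsm/kg ≈ 295.0 mOsm/kg
Osmolar gap = measured − calculated = 331 − 295.0 = 36.0 mOsm/kg

36.0 mOsm/kg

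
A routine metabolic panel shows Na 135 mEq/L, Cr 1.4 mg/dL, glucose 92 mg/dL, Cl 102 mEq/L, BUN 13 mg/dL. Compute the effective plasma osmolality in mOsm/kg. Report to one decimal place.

Effective osmolality excludes urea (freely permeant across cell membranes):
2·Na + glucose/18
= 2·135 + 92/18
= 270 + 5.11
= 275.11 mOsm/kg

275.1 mOsm/kg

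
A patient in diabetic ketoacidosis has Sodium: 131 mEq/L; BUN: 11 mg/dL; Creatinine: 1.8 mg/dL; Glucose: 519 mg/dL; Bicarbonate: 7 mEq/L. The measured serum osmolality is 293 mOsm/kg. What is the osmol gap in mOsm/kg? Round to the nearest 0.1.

Calculated osmolality = 2·Na + glucose/18 + BUN/2.8
= 2·131 + 519/18 + 11/2.8
= 262 + 28.83 + 3.93
= 294.76 mOsm/kg ≈ 294.8 mOsm/kg
Osmolar gap = measured − calculated = 293 − 294.8 = -1.8 mOsm/kg

-1.8 mOsm/kg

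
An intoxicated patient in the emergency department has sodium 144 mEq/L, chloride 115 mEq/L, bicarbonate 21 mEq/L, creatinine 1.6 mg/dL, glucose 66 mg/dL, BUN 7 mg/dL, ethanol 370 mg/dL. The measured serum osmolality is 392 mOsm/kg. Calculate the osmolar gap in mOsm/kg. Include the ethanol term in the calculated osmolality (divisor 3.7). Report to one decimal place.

Calculated osmolality = 2·Na + glucose/18 + BUN/2.8 + ethanol/3.7
= 2·144 + 66/18 + 7/2.8 + 370/3.7
= 288 + 3.67 + 2.50 + 100
= 394.17 mOsm/kg ≈ 394.2 mOsm/kg
Osmolar gap = measured − calculated = 392 − 394.2 = -2.2 mOsm/kg

-2.2 mOsm/kg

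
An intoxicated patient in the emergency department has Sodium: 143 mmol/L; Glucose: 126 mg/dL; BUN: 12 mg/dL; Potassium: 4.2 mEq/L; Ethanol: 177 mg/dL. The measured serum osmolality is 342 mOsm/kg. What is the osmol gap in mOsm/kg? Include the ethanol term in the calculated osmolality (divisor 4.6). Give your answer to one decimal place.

Calculated osmolality = 2·Na + glucose/18 + BUN/2.8 + ethanol/4.6
= 2·143 + 126/18 + 12/2.8 + 177/4.6
= 286 + 7 + 4.29 + 38.48
= 335.77 mOsm/kg ≈ 335.8 mOsm/kg
Osmolar gap = measured − calculated = 342 − 335.8 = 6.2 mOsm/kg

6.2 mOsm/kg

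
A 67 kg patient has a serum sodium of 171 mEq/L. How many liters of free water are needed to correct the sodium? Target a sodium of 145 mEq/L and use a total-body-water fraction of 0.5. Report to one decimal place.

TBW = 0.5 · 67 = 33.5 L
Free water deficit = TBW · (Na/145 − 1)
= 33.5 · (171/145 − 1)
= 33.5 · 0.1793
= 6.01 L

6.0 L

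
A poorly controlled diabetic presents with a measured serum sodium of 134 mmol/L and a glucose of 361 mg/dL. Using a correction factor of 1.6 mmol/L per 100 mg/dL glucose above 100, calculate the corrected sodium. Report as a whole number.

Corrected Na = measured Na + 1.6 · (glucose − 100)/100
= 134 + 1.6 · (361 − 100)/100
= 134 + 4.2
= 138.2 mmol/L

138 mmol/L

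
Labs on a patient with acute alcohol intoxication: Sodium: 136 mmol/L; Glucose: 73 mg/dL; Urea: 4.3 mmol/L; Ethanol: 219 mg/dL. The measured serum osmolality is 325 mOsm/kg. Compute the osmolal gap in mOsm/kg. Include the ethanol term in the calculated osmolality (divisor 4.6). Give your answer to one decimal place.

-3.0 mOsm/kg

Calculated osmolality = 2·Na + glucose/18 + urea + ethanol/4.6
= 2·136 + 73/18 + 4.3 + 219/4.6
= 272 + 4.06 + 4.30 + 47.61
= 327.97 mOsm/kg ≈ 328.0 mOsm/kg
Osmolar gap = measured − calculated = 325 − 328.0 = -3.0 mOsm/kg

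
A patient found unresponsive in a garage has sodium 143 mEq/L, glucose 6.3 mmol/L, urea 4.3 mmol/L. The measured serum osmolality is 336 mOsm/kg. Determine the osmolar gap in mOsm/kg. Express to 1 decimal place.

Calculated osmolality = 2·Na + glucose + urea
= 2·143 + 6.3 + 4.3
= 286 + 6.30 + 4.30
= 296.6 mOsm/kg ≈ 296.6 mOsm/kg
Osmolar gap = measured − calculated = 336 − 296.6 = 39.4 mOsm/kg

39.4 mOsm/kg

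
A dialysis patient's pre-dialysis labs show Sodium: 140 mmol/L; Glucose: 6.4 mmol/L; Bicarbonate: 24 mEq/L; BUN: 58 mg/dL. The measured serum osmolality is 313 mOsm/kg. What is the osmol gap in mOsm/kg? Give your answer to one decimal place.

Calculated osmolality = 2·Na + glucose + BUN/2.8
= 2·140 + 6.4 + 58/2.8
= 280 + 6.40 + 20.71
= 307.11 mOsm/kg ≈ 307.1 mOsm/kg
Osmolar gap = measured − calculated = 313 − 307.1 = 5.9 mOsm/kg

5.9 mOsm/kg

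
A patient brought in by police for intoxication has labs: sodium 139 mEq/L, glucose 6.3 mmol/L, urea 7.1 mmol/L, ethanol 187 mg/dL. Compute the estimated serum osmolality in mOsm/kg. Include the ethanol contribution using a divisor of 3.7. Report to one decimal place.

Calculated osmolality = 2·Na + glucose + urea + ethanol/3.7
= 2·139 + 6.3 + 7.1 + 187/3.7
= 278 + 6.30 + 7.10 + 50.54
= 341.94 mOsm/kg

341.9 mOsm/kg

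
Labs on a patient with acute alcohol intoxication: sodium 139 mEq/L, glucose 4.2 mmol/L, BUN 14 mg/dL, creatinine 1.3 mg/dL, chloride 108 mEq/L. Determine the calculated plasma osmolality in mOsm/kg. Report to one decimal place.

287.2 mOsm/kg

Calculated osmolality = 2·Na + glucose + BUN/2.8
= 2·139 + 4.2 + 14/2.8
= 278 + 4.20 + 5
= 287.2 mOsm/kg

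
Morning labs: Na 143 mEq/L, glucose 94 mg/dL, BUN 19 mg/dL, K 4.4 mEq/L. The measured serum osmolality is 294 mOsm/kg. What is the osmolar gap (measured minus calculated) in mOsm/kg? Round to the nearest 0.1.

Calculated osmolality = 2·Na + glucose/18 + BUN/2.8
= 2·143 + 94/18 + 19/2.8
= 286 + 5.22 + 6.79
= 298.01 mOsm/kg ≈ 298.0 mOsm/kg
Osmolar gap = measured − calculated = 294 − 298.0 = -4.0 mOsm/kg

-4.0 mOsm/kg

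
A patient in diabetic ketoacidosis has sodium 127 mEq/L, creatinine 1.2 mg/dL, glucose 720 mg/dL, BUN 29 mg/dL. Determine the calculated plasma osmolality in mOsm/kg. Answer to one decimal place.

304.4 mOsm/kg

Calculated osmolality = 2·Na + glucose/18 + BUN/2.8
= 2·127 + 720/18 + 29/2.8
= 254 + 40 + 10.36
= 304.36 mOsm/kg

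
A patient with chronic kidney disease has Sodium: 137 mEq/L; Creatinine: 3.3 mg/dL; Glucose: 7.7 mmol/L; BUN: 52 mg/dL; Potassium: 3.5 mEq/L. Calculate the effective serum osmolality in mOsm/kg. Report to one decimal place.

281.7 mOsm/kg

Effective osmolality excludes urea (freely permeant across cell membranes):
2·Na + glucose
= 2·137 + 7.7
= 274 + 7.7
= 281.7 mOsm/kg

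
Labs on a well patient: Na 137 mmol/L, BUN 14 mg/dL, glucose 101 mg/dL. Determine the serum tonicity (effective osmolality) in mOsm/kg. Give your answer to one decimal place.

279.6 mOsm/kg

Effective osmolality excludes urea (freely permeant across cell membranes):
2·Na + glucose/18
= 2·137 + 101/18
= 274 + 5.61
= 279.61 mOsm/kg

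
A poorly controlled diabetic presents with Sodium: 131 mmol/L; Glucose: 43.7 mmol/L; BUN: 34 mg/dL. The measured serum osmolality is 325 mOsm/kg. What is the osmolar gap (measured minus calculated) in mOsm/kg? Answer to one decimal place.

Calculated osmolality = 2·Na + glucose + BUN/2.8
= 2·131 + 43.7 + 34/2.8
= 262 + 43.70 + 12.14
= 317.84 mOsm/kg ≈ 317.8 mOsm/kg
Osmolar gap = measured − calculated = 325 − 317.8 = 7.2 mOsm/kg

7.2 mOsm/kg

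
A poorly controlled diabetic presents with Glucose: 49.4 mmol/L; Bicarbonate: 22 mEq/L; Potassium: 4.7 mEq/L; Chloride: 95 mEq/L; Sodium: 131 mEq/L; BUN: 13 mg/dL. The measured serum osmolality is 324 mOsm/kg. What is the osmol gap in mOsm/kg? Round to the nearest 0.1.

Calculated osmolality = 2·Na + glucose + BUN/2.8
= 2·131 + 49.4 + 13/2.8
= 262 + 49.40 + 4.64
= 316.04 mOsm/kg ≈ 316.0 mOsm/kg
Osmolar gap = measured − calculated = 324 − 316.0 = 8.0 mOsm/kg

8.0 mOsm/kg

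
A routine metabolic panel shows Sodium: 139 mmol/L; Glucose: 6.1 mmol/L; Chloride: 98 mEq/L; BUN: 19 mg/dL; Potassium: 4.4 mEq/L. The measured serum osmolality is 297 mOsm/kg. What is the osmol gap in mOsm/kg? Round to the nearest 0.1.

6.1 mOsm/kg

Calculated osmolality = 2·Na + glucose + BUN/2.8
= 2·139 + 6.1 + 19/2.8
= 278 + 6.10 + 6.79
= 290.89 mOsm/kg ≈ 290.9 mOsm/kg
Osmolar gap = measured − calculated = 297 − 290.9 = 6.1 mOsm/kg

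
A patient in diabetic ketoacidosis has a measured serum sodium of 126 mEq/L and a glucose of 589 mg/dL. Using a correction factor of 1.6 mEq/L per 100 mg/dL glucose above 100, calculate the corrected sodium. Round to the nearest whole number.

134 mEq/L

Corrected Na = measured Na + 1.6 · (glucose − 100)/100
= 126 + 1.6 · (589 − 100)/100
= 126 + 7.8
= 133.8 mEq/L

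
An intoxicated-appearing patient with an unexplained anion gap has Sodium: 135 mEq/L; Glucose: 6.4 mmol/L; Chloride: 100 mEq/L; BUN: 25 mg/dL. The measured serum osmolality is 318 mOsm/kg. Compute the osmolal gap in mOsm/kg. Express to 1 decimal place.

32.7 mOsm/kg

Calculated osmolality = 2·Na + glucose + BUN/2.8
= 2·135 + 6.4 + 25/2.8
= 270 + 6.40 + 8.93
= 285.33 mOsm/kg ≈ 285.3 mOsm/kg
Osmolar gap = measured − calculated = 318 − 285.3 = 32.7 mOsm/kg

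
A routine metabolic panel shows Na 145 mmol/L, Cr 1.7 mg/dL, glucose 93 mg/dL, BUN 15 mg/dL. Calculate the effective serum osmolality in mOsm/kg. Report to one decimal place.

Effective osmolality excludes urea (freely permeant across cell membranes):
2·Na + glucose/18
= 2·145 + 93/18
= 290 + 5.17
= 295.17 mOsm/kg

295.2 mOsm/kg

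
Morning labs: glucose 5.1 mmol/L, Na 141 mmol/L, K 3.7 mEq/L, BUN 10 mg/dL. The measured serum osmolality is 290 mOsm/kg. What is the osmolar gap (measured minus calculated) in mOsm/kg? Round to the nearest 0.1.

Calculated osmolality = 2·Na + glucose + BUN/2.8
= 2·141 + 5.1 + 10/2.8
= 282 + 5.10 + 3.57
= 290.67 mOsm/kg ≈ 290.7 mOsm/kg
Osmolar gap = measured − calculated = 290 − 290.7 = -0.7 mOsm/kg

-0.7 mOsm/kg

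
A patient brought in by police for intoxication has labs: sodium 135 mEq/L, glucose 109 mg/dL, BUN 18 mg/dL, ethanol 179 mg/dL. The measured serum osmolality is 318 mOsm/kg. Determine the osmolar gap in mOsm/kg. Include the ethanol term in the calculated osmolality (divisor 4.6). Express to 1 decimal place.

-3.4 mOsm/kg

Calculated osmolality = 2·Na + glucose/18 + BUN/2.8 + ethanol/4.6
= 2·135 + 109/18 + 18/2.8 + 179/4.6
= 270 + 6.06 + 6.43 + 38.91
= 321.4 mOsm/kg ≈ 321.4 mOsm/kg
Osmolar gap = measured − calculated = 318 − 321.4 = -3.4 mOsm/kg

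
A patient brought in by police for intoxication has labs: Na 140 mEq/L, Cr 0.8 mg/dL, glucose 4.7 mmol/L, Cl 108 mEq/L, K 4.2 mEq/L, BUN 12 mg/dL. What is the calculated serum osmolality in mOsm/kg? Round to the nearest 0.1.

Calculated osmolality = 2·Na + glucose + BUN/2.8
= 2·140 + 4.7 + 12/2.8
= 280 + 4.70 + 4.29
= 288.99 mOsm/kg

289.0 mOsm/kg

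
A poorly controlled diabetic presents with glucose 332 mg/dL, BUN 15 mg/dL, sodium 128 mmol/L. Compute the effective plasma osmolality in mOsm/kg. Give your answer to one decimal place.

Effective osmolality excludes urea (freely permeant across cell membranes):
2·Na + glucose/18
= 2·128 + 332/18
= 256 + 18.44
= 274.44 mOsm/kg

274.4 mOsm/kg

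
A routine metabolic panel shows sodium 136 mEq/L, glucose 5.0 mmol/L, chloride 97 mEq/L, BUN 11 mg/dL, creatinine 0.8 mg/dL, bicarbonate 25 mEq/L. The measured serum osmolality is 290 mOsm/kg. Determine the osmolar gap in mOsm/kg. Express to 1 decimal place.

Calculated osmolality = 2·Na + glucose + BUN/2.8
= 2·136 + 5 + 11/2.8
= 272 + 5 + 3.93
= 280.93 mOsm/kg ≈ 280.9 mOsm/kg
Osmolar gap = measured − calculated = 290 − 280.9 = 9.1 mOsm/kg

9.1 mOsm/kg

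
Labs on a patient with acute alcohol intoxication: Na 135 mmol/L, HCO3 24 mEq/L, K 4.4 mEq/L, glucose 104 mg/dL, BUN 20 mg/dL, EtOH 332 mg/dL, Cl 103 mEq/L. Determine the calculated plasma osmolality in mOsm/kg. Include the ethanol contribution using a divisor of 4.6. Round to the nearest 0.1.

355.1 mOsm/kg

Calculated osmolality = 2·Na + glucose/18 + BUN/2.8 + ethanol/4.6
= 2·135 + 104/18 + 20/2.8 + 332/4.6
= 270 + 5.78 + 7.14 + 72.17
= 355.09 mOsm/kg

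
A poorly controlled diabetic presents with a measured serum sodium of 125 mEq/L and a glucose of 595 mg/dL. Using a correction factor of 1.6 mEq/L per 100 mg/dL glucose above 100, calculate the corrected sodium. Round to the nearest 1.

133 mEq/L

Corrected Na = measured Na + 1.6 · (glucose − 100)/100
= 125 + 1.6 · (595 − 100)/100
= 125 + 7.9
= 132.9 mEq/L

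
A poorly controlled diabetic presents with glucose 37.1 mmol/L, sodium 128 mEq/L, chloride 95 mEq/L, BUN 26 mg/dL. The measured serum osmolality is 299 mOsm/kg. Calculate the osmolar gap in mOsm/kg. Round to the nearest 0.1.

Calculated osmolality = 2·Na + glucose + BUN/2.8
= 2·128 + 37.1 + 26/2.8
= 256 + 37.10 + 9.29
= 302.39 mOsm/kg ≈ 302.4 mOsm/kg
Osmolar gap = measured − calculated = 299 − 302.4 = -3.4 mOsm/kg

-3.4 mOsm/kg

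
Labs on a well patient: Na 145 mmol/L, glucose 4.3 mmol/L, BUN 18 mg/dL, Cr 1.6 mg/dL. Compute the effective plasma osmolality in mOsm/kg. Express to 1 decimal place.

Effective osmolality excludes urea (freely permeant across cell membranes):
2·Na + glucose
= 2·145 + 4.3
= 290 + 4.3
= 294.3 mOsm/kg

294.3 mOsm/kg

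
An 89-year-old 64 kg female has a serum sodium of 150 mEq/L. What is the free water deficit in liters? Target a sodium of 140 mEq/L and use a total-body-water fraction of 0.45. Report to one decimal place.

TBW = 0.45 · 64 = 28.8 L
Free water deficit = TBW · (Na/140 − 1)
= 28.8 · (150/140 − 1)
= 28.8 · 0.0714
= 2.06 L

2.1 L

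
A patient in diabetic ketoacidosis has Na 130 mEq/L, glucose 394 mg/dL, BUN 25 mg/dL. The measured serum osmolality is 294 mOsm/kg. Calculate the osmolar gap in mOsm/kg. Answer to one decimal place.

3.2 mOsm/kg

Calculated osmolality = 2·Na + glucose/18 + BUN/2.8
= 2·130 + 394/18 + 25/2.8
= 260 + 21.89 + 8.93
= 290.82 mOsm/kg ≈ 290.8 mOsm/kg
Osmolar gap = measured − calculated = 294 − 290.8 = 3.2 mOsm/kg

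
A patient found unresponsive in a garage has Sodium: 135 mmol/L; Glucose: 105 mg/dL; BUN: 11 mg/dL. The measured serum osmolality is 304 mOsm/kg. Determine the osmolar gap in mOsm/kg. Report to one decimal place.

Calculated osmolality = 2·Na + glucose/18 + BUN/2.8
= 2·135 + 105/18 + 11/2.8
= 270 + 5.83 + 3.93
= 279.76 mOsm/kg ≈ 279.8 mOsm/kg
Osmolar gap = measured − calculated = 304 − 279.8 = 24.2 mOsm/kg

24.2 mOsm/kg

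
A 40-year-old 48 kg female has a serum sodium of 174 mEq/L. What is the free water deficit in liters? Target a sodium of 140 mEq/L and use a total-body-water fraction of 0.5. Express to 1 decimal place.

TBW = 0.5 · 48 = 24 L
Free water deficit = TBW · (Na/140 − 1)
= 24 · (174/140 − 1)
= 24 · 0.2429
= 5.83 L

5.8 L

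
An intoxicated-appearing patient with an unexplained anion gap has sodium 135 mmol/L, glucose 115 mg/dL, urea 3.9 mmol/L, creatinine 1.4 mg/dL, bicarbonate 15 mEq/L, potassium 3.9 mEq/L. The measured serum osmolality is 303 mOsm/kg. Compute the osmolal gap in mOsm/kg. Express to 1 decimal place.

22.7 mOsm/kg

Calculated osmolality = 2·Na + glucose/18 + urea
= 2·135 + 115/18 + 3.9
= 270 + 6.39 + 3.90
= 280.29 mOsm/kg ≈ 280.3 mOsm/kg
Osmolar gap = measured − calculated = 303 − 280.3 = 22.7 mOsm/kg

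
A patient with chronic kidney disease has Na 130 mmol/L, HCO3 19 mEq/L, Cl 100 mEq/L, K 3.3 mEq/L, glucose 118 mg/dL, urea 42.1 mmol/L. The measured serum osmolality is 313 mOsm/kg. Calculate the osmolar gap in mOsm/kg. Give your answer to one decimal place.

4.3 mOsm/kg

Calculated osmolality = 2·Na + glucose/18 + urea
= 2·130 + 118/18 + 42.1
= 260 + 6.56 + 42.10
= 308.66 mOsm/kg ≈ 308.7 mOsm/kg
Osmolar gap = measured − calculated = 313 − 308.7 = 4.3 mOsm/kg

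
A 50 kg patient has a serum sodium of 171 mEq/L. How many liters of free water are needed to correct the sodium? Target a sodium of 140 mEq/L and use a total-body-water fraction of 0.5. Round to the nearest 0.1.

TBW = 0.5 · 50 = 25 L
Free water deficit = TBW · (Na/140 − 1)
= 25 · (171/140 − 1)
= 25 · 0.2214
= 5.54 L

5.5 L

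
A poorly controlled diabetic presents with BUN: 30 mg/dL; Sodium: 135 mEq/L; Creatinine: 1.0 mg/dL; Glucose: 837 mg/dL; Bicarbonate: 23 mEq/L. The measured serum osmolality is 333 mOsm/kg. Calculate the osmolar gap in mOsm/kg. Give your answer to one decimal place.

5.8 mOsm/kg

Calculated osmolality = 2·Na + glucose/18 + BUN/2.8
= 2·135 + 837/18 + 30/2.8
= 270 + 46.50 + 10.71
= 327.21 mOsm/kg ≈ 327.2 mOsm/kg
Osmolar gap = measured − calculated = 333 − 327.2 = 5.8 mOsm/kg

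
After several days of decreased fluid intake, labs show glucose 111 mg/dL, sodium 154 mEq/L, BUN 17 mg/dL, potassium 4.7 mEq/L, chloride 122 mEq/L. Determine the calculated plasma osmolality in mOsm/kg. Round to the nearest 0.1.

Calculated osmolality = 2·Na + glucose/18 + BUN/2.8
= 2·154 + 111/18 + 17/2.8
= 308 + 6.17 + 6.07
= 320.24 mOsm/kg

320.2 mOsm/kg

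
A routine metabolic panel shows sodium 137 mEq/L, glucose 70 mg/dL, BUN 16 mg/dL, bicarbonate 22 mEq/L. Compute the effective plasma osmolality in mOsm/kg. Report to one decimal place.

277.9 mOsm/kg

Effective osmolality excludes urea (freely permeant across cell membranes):
2·Na + glucose/18
= 2·137 + 70/18
= 274 + 3.89
= 277.89 mOsm/kg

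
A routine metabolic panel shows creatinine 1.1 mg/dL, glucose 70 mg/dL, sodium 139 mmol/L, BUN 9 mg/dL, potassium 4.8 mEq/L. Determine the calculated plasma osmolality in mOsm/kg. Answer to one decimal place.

Calculated osmolality = 2·Na + glucose/18 + BUN/2.8
= 2·139 + 70/18 + 9/2.8
= 278 + 3.89 + 3.21
= 285.1 mOsm/kg

285.1 mOsm/kg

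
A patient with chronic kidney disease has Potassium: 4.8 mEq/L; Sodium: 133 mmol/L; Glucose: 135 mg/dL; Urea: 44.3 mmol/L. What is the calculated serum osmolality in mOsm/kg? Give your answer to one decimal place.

317.8 mOsm/kg

Calculated osmolality = 2·Na + glucose/18 + urea
= 2·133 + 135/18 + 44.3
= 266 + 7.50 + 44.30
= 317.8 mOsm/kg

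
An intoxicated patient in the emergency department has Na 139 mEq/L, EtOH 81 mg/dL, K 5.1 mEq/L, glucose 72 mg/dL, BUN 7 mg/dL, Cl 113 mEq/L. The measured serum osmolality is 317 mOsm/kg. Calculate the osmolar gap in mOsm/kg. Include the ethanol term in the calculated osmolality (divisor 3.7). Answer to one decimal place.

Calculated osmolality = 2·Na + glucose/18 + BUN/2.8 + ethanol/3.7
= 2·139 + 72/18 + 7/2.8 + 81/3.7
= 278 + 4 + 2.50 + 21.89
= 306.39 mOsm/kg ≈ 306.4 mOsm/kg
Osmolar gap = measured − calculated = 317 − 306.4 = 10.6 mOsm/kg

10.6 mOsm/kg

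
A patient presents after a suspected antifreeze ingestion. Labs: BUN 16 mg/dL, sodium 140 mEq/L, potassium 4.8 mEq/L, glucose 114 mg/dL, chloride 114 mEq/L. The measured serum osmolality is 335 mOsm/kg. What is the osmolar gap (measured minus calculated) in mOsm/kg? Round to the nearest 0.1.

43.0 mOsm/kg

Calculated osmolality = 2·Na + glucose/18 + BUN/2.8
= 2·140 + 114/18 + 16/2.8
= 280 + 6.33 + 5.71
= 292.04 mOsm/kg ≈ 292.0 mOsm/kg
Osmolar gap = measured − calculated = 335 − 292.0 = 43.0 mOsm/kg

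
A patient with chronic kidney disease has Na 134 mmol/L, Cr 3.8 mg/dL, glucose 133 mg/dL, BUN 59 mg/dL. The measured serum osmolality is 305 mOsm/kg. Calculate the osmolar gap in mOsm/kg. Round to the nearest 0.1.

Calculated osmolality = 2·Na + glucose/18 + BUN/2.8
= 2·134 + 133/18 + 59/2.8
= 268 + 7.39 + 21.07
= 296.46 mOsm/kg ≈ 296.5 mOsm/kg
Osmolar gap = measured − calculated = 305 − 296.5 = 8.5 mOsm/kg

8.5 mOsm/kg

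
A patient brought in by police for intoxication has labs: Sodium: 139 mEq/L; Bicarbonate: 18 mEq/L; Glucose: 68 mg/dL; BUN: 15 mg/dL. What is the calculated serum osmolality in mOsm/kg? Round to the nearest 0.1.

287.1 mOsm/kg

Calculated osmolality = 2·Na + glucose/18 + BUN/2.8
= 2·139 + 68/18 + 15/2.8
= 278 + 3.78 + 5.36
= 287.14 mOsm/kg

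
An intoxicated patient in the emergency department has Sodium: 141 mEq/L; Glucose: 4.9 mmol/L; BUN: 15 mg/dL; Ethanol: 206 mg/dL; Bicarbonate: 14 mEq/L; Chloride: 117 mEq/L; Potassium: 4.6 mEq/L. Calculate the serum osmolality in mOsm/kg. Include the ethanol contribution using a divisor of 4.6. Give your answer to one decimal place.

337.0 mOsm/kg

Calculated osmolality = 2·Na + glucose + BUN/2.8 + ethanol/4.6
= 2·141 + 4.9 + 15/2.8 + 206/4.6
= 282 + 4.90 + 5.36 + 44.78
= 337.04 mOsm/kg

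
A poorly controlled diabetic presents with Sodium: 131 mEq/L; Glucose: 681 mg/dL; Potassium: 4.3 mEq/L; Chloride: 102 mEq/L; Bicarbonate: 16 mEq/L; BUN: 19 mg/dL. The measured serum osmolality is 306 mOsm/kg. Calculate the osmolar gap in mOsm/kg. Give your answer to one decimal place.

Calculated osmolality = 2·Na + glucose/18 + BUN/2.8
= 2·131 + 681/18 + 19/2.8
= 262 + 37.83 + 6.79
= 306.62 mOsm/kg ≈ 306.6 mOsm/kg
Osmolar gap = measured − calculated = 306 − 306.6 = -0.6 mOsm/kg

-0.6 mOsm/kg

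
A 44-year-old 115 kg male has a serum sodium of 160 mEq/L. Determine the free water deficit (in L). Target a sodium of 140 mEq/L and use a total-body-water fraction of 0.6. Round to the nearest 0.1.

TBW = 0.6 · 115 = 69 L
Free water deficit = TBW · (Na/140 − 1)
= 69 · (160/140 − 1)
= 69 · 0.1429
= 9.86 L

9.9 L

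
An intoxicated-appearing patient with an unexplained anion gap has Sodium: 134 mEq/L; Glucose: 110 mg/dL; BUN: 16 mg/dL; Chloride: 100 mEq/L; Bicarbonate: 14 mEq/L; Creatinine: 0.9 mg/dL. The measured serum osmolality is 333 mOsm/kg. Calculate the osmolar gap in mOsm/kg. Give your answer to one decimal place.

Calculated osmolality = 2·Na + glucose/18 + BUN/2.8
= 2·134 + 110/18 + 16/2.8
= 268 + 6.11 + 5.71
= 279.82 mOsm/kg ≈ 279.8 mOsm/kg
Osmolar gap = measured − calculated = 333 − 279.8 = 53.2 mOsm/kg

53.2 mOsm/kg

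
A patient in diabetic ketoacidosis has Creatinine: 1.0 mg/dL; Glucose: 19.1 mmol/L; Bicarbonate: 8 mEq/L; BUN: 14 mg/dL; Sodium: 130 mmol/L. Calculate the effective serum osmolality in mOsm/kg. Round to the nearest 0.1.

Effective osmolality excludes urea (freely permeant across cell membranes):
2·Na + glucose
= 2·130 + 19.1
= 260 + 19.1
= 279.1 mOsm/kg

279.1 mOsm/kg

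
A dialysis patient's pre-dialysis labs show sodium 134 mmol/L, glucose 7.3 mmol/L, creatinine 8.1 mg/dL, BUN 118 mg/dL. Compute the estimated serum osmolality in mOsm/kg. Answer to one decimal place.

317.4 mOsm/kg

Calculated osmolality = 2·Na + glucose + BUN/2.8
= 2·134 + 7.3 + 118/2.8
= 268 + 7.30 + 42.14
= 317.44 mOsm/kg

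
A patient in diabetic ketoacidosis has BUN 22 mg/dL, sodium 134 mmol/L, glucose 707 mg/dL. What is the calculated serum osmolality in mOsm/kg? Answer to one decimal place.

315.1 mOsm/kg

Calculated osmolality = 2·Na + glucose/18 + BUN/2.8
= 2·134 + 707/18 + 22/2.8
= 268 + 39.28 + 7.86
= 315.14 mOsm/kg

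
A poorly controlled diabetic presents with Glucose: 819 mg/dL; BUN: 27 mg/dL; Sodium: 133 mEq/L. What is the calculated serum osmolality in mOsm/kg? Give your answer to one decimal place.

Calculated osmolality = 2·Na + glucose/18 + BUN/2.8
= 2·133 + 819/18 + 27/2.8
= 266 + 45.50 + 9.64
= 321.14 mOsm/kg

321.1 mOsm/kg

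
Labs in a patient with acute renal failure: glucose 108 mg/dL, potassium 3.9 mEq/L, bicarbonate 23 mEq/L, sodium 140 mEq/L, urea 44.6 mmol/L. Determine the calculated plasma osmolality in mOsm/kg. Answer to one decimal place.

Calculated osmolality = 2·Na + glucose/18 + urea
= 2·140 + 108/18 + 44.6
= 280 + 6 + 44.60
= 330.6 mOsm/kg

330.6 mOsm/kg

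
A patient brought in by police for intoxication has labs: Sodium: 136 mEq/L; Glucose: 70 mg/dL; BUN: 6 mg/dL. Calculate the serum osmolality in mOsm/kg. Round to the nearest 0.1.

Calculated osmolality = 2·Na + glucose/18 + BUN/2.8
= 2·136 + 70/18 + 6/2.8
= 272 + 3.89 + 2.14
= 278.03 mOsm/kg

278.0 mOsm/kg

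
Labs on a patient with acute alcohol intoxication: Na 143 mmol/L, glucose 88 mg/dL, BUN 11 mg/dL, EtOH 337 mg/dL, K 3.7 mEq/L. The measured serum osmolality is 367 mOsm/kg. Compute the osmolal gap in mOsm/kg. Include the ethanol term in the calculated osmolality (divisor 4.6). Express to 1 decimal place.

Calculated osmolality = 2·Na + glucose/18 + BUN/2.8 + ethanol/4.6
= 2·143 + 88/18 + 11/2.8 + 337/4.6
= 286 + 4.89 + 3.93 + 73.26
= 368.08 mOsm/kg ≈ 368.1 mOsm/kg
Osmolar gap = measured − calculated = 367 − 368.1 = -1.1 mOsm/kg

-1.1 mOsm/kg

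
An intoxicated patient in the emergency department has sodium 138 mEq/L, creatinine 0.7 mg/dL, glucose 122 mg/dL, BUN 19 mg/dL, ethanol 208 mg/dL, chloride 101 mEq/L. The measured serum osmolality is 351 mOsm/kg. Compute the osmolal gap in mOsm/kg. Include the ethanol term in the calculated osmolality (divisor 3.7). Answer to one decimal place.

5.2 mOsm/kg

Calculated osmolality = 2·Na + glucose/18 + BUN/2.8 + ethanol/3.7
= 2·138 + 122/18 + 19/2.8 + 208/3.7
= 276 + 6.78 + 6.79 + 56.22
= 345.79 mOsm/kg ≈ 345.8 mOsm/kg
Osmolar gap = measured − calculated = 351 − 345.8 = 5.2 mOsm/kg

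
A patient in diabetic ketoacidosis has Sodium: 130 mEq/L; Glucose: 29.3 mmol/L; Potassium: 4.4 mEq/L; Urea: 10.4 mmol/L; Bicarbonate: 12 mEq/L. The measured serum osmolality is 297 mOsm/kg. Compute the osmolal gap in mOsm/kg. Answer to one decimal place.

Calculated osmolality = 2·Na + glucose + urea
= 2·130 + 29.3 + 10.4
= 260 + 29.30 + 10.40
= 299.7 mOsm/kg ≈ 299.7 mOsm/kg
Osmolar gap = measured − calculated = 297 − 299.7 = -2.7 mOsm/kg

-2.7 mOsm/kg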